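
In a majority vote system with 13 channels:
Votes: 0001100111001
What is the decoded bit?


Ones: 6 out of 13
Threshold: 7

0 (6/13 voted 1)


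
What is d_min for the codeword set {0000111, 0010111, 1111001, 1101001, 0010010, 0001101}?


Comparing all pairs, minimum distance: 1
Can detect 0 errors, correct 0 errors

1


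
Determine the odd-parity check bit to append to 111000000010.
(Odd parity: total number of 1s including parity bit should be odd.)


Number of 1s in data: 4
Parity bit: 1

1


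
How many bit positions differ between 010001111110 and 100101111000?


XOR: 110100000110
Count of 1s: 5

5


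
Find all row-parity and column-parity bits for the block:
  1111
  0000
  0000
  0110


Row parities: 0000
Column parities: 1001

Row P: 0000, Col P: 1001, Corner: 0


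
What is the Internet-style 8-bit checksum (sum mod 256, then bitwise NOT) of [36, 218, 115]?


Sum = 369 mod 256 = 113
Complement = 142

142


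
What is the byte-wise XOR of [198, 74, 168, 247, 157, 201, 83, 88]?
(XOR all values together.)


XOR chain: 198 ^ 74 ^ 168 ^ 247 ^ 157 ^ 201 ^ 83 ^ 88 = 140

140


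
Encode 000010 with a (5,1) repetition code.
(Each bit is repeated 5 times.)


Each bit -> 5 copies

000000000000000000001111100000


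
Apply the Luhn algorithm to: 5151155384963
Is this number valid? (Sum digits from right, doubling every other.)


Luhn sum = 58
58 mod 10 = 8

Invalid (Luhn sum mod 10 = 8)


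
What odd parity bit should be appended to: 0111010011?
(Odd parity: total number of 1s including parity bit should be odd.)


Number of 1s in data: 6
Parity bit: 1

1


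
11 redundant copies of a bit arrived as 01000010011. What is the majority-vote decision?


Ones: 4 out of 11
Threshold: 6

0 (4/11 voted 1)


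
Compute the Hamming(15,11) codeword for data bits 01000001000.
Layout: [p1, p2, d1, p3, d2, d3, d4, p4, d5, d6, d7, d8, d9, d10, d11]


Parity bits: p1=1, p2=0, p3=0, p4=1

100010010001000


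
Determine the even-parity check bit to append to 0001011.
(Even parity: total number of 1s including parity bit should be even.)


Number of 1s in data: 3
Parity bit: 1

1


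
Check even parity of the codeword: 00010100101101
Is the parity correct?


Number of 1s: 6

Yes, parity is correct (6 ones)


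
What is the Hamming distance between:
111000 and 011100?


XOR: 100100
Count of 1s: 2

2


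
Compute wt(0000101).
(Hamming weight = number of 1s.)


Counting 1s in 0000101

2


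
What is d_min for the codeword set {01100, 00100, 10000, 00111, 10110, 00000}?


Comparing all pairs, minimum distance: 1
Can detect 0 errors, correct 0 errors

1


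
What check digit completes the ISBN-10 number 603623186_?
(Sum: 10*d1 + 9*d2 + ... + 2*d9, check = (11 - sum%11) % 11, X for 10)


Weighted sum: 193
193 mod 11 = 6

Check digit: 5


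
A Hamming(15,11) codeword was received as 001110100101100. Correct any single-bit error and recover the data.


Syndrome = 14: error at position 14

Data: 11010101110 (corrected bit 14)


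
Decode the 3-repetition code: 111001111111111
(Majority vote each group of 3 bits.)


Groups: 111, 001, 111, 111, 111
Majority votes: 10111

10111


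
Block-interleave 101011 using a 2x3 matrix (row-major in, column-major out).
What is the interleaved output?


Matrix:
  101
  011
Read columns: 100111

100111


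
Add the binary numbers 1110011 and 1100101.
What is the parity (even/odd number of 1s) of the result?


1110011 = 115
1100101 = 101
Sum = 216 = 11011000
1s count = 4

even parity (4 ones in 11011000)


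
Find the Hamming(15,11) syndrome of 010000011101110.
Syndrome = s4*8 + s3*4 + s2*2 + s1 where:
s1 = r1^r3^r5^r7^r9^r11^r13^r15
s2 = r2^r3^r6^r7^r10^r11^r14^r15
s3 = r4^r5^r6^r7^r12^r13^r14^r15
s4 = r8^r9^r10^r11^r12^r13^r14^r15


s1=0, s2=1, s3=1, s4=0

Syndrome = 6 (error at position 6)


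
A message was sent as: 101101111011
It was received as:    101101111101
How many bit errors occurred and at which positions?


XOR: 000000000110

2 error(s) at position(s): 9, 10


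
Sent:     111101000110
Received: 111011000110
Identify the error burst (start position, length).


XOR: 000110000000

Burst at position 3, length 2


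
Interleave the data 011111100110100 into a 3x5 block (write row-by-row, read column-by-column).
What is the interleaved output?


Matrix:
  01111
  11001
  10100
Read columns: 011110101100110

011110101100110


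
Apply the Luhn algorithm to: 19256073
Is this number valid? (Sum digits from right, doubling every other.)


Luhn sum = 31
31 mod 10 = 1

Invalid (Luhn sum mod 10 = 1)


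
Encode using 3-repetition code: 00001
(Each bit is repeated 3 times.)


Each bit -> 3 copies

000000000000111


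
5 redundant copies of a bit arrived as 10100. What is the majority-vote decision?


Ones: 2 out of 5
Threshold: 3

0 (2/5 voted 1)


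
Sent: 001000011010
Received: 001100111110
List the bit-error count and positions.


XOR: 000100100100

3 error(s) at position(s): 3, 6, 9


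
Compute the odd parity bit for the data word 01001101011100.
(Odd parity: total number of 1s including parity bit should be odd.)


Number of 1s in data: 7
Parity bit: 0

0


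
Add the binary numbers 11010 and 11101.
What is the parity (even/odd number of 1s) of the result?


11010 = 26
11101 = 29
Sum = 55 = 110111
1s count = 5

odd parity (5 ones in 110111)


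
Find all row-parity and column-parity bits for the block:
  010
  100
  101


Row parities: 110
Column parities: 011

Row P: 110, Col P: 011, Corner: 0


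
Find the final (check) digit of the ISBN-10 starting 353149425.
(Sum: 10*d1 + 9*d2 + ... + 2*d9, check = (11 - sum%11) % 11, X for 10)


Weighted sum: 207
207 mod 11 = 9

Check digit: 2


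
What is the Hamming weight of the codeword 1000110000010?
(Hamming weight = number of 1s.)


Counting 1s in 1000110000010

4


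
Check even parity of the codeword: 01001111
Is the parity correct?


Number of 1s: 5

No, parity error (5 ones)


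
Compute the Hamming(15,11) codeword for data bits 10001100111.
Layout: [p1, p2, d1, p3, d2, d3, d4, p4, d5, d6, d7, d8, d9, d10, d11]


Parity bits: p1=0, p2=0, p3=1, p4=1

001100011100111


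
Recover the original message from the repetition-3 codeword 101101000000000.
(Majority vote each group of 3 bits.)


Groups: 101, 101, 000, 000, 000
Majority votes: 11000

11000


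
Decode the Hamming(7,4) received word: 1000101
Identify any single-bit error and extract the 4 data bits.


Syndrome = 3: error at position 3

Data: 1101 (corrected bit 3)


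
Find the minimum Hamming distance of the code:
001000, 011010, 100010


Comparing all pairs, minimum distance: 2
Can detect 1 errors, correct 0 errors

2


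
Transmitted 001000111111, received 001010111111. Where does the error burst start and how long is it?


XOR: 000010000000

Burst at position 4, length 1


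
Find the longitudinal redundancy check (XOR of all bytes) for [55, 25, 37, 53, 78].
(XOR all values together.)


XOR chain: 55 ^ 25 ^ 37 ^ 53 ^ 78 = 112

112


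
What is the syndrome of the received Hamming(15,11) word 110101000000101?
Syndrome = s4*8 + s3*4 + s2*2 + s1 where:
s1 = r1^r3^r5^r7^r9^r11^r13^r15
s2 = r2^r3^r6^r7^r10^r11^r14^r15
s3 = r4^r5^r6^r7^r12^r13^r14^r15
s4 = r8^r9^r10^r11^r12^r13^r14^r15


s1=1, s2=1, s3=0, s4=0

Syndrome = 3 (error at position 3)


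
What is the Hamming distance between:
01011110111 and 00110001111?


XOR: 01101111000
Count of 1s: 6

6


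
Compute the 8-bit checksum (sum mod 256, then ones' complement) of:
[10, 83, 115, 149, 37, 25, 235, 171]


Sum = 825 mod 256 = 57
Complement = 198

198


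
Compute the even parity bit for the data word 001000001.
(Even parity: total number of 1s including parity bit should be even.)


Number of 1s in data: 2
Parity bit: 0

0


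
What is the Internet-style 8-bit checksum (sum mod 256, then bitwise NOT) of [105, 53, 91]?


Sum = 249 mod 256 = 249
Complement = 6

6


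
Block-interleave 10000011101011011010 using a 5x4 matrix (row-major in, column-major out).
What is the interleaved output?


Matrix:
  1000
  0011
  1010
  1101
  1010
Read columns: 10111000100110101010

10111000100110101010


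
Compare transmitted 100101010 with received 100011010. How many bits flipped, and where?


XOR: 000110000

2 error(s) at position(s): 3, 4


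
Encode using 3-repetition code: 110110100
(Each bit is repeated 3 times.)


Each bit -> 3 copies

111111000111111000111000000


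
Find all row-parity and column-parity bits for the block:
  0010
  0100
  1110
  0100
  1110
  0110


Row parities: 111110
Column parities: 0100

Row P: 111110, Col P: 0100, Corner: 1


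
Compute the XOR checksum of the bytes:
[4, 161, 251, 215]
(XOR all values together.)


XOR chain: 4 ^ 161 ^ 251 ^ 215 = 137

137


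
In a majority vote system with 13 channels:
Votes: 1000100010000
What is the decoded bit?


Ones: 3 out of 13
Threshold: 7

0 (3/13 voted 1)


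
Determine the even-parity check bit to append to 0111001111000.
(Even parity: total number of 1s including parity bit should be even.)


Number of 1s in data: 7
Parity bit: 1

1


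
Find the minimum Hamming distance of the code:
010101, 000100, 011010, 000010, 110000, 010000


Comparing all pairs, minimum distance: 1
Can detect 0 errors, correct 0 errors

1


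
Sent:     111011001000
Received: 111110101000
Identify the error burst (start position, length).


XOR: 000101100000

Burst at position 3, length 4


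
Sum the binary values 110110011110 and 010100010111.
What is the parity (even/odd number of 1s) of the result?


110110011110 = 3486
010100010111 = 1303
Sum = 4789 = 1001010110101
1s count = 7

odd parity (7 ones in 1001010110101)


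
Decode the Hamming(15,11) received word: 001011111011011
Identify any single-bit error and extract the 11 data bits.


Syndrome = 0: no error detected

Data: 11111011011 (no errors)


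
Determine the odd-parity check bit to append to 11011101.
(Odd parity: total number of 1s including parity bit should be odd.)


Number of 1s in data: 6
Parity bit: 1

1


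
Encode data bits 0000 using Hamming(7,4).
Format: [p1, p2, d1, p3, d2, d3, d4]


Parity bits: p1=0, p2=0, p3=0

0000000


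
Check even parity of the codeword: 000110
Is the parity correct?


Number of 1s: 2

Yes, parity is correct (2 ones)


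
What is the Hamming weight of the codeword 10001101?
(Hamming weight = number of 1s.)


Counting 1s in 10001101

4


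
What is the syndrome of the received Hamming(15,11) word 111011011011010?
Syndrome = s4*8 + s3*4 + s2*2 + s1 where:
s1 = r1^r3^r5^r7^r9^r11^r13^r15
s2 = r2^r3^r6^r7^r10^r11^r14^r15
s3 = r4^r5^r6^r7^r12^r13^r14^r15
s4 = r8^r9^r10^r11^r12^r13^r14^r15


s1=1, s2=1, s3=0, s4=1

Syndrome = 11 (error at position 11)


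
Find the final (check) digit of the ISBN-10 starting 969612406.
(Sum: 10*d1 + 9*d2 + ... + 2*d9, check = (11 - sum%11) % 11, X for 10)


Weighted sum: 302
302 mod 11 = 5

Check digit: 6


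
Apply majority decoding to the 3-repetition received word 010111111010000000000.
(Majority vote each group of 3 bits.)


Groups: 010, 111, 111, 010, 000, 000, 000
Majority votes: 0110000

0110000


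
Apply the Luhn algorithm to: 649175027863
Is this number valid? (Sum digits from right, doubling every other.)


Luhn sum = 48
48 mod 10 = 8

Invalid (Luhn sum mod 10 = 8)


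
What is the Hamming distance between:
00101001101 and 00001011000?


XOR: 00100010101
Count of 1s: 4

4


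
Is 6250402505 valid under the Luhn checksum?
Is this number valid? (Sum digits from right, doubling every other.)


Luhn sum = 28
28 mod 10 = 8

Invalid (Luhn sum mod 10 = 8)


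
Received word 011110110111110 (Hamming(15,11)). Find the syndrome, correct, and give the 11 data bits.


Syndrome = 1: error at position 1

Data: 11010111110 (corrected bit 1)


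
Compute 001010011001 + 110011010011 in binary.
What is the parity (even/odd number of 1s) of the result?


001010011001 = 665
110011010011 = 3283
Sum = 3948 = 111101101100
1s count = 8

even parity (8 ones in 111101101100)


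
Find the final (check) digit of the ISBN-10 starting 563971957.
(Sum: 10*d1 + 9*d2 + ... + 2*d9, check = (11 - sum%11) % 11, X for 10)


Weighted sum: 303
303 mod 11 = 6

Check digit: 5


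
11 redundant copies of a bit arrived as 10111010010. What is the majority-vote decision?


Ones: 6 out of 11
Threshold: 6

1 (6/11 voted 1)


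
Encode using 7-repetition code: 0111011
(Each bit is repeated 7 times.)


Each bit -> 7 copies

0000000111111111111111111111000000011111111111111


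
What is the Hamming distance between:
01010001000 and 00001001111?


XOR: 01011000111
Count of 1s: 6

6


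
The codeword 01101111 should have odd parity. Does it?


Number of 1s: 6

No, parity error (6 ones)


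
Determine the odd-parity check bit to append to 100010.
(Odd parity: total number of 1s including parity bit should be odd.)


Number of 1s in data: 2
Parity bit: 1

1


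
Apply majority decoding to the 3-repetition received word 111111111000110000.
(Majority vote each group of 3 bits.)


Groups: 111, 111, 111, 000, 110, 000
Majority votes: 111010

111010


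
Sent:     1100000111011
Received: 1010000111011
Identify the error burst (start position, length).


XOR: 0110000000000

Burst at position 1, length 2


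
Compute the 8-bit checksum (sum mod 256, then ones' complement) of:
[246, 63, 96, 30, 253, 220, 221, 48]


Sum = 1177 mod 256 = 153
Complement = 102

102


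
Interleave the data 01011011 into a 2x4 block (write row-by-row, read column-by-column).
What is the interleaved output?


Matrix:
  0101
  1011
Read columns: 01100111

01100111


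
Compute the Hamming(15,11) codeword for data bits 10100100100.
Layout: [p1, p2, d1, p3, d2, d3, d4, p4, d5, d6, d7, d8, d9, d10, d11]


Parity bits: p1=0, p2=1, p3=0, p4=0

011001000100100


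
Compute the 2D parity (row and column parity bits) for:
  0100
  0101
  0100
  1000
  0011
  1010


Row parities: 101100
Column parities: 0100

Row P: 101100, Col P: 0100, Corner: 1


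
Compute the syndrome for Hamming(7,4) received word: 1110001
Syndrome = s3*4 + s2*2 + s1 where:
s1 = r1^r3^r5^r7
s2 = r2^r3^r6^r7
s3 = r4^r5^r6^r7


s1=1, s2=1, s3=1

Syndrome = 7 (error at position 7)


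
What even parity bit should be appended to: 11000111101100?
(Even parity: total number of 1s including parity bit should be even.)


Number of 1s in data: 8
Parity bit: 0

0


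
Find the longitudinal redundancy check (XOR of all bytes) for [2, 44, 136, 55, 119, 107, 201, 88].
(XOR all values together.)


XOR chain: 2 ^ 44 ^ 136 ^ 55 ^ 119 ^ 107 ^ 201 ^ 88 = 28

28


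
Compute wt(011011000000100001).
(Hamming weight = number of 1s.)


Counting 1s in 011011000000100001

6


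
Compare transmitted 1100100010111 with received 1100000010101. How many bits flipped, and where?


XOR: 0000100000010

2 error(s) at position(s): 4, 11


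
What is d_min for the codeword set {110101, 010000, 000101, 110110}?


Comparing all pairs, minimum distance: 2
Can detect 1 errors, correct 0 errors

2


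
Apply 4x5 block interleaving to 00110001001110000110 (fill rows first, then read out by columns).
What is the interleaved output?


Matrix:
  00110
  00100
  11100
  00110
Read columns: 00100010111110010000

00100010111110010000


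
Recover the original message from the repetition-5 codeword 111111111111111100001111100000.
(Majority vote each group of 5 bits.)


Groups: 11111, 11111, 11111, 10000, 11111, 00000
Majority votes: 111010

111010


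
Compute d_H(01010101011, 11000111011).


XOR: 10010010000
Count of 1s: 3

3


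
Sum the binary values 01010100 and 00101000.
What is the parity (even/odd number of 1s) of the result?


01010100 = 84
00101000 = 40
Sum = 124 = 1111100
1s count = 5

odd parity (5 ones in 1111100)


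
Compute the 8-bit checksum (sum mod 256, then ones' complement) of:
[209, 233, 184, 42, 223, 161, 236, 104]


Sum = 1392 mod 256 = 112
Complement = 143

143


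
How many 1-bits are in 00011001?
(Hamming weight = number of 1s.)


Counting 1s in 00011001

3


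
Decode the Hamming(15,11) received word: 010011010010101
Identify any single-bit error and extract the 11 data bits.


Syndrome = 0: no error detected

Data: 01100010101 (no errors)


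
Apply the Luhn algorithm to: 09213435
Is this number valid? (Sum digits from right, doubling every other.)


Luhn sum = 35
35 mod 10 = 5

Invalid (Luhn sum mod 10 = 5)


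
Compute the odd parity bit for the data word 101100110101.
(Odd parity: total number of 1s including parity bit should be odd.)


Number of 1s in data: 7
Parity bit: 0

0


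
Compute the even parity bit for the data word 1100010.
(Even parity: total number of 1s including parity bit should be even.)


Number of 1s in data: 3
Parity bit: 1

1


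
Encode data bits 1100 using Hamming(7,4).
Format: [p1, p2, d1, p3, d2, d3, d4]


Parity bits: p1=0, p2=1, p3=1

0111100


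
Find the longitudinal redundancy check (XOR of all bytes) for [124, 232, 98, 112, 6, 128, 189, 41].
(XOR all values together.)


XOR chain: 124 ^ 232 ^ 98 ^ 112 ^ 6 ^ 128 ^ 189 ^ 41 = 148

148


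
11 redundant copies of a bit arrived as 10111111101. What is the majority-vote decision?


Ones: 9 out of 11
Threshold: 6

1 (9/11 voted 1)


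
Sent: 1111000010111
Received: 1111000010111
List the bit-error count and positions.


XOR: 0000000000000

0 errors (received matches sent)


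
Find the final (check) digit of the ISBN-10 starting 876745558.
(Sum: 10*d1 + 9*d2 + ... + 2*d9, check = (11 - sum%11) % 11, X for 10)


Weighted sum: 340
340 mod 11 = 10

Check digit: 1


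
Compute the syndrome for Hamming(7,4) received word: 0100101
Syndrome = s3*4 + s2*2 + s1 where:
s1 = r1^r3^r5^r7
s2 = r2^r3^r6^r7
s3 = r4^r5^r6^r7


s1=0, s2=0, s3=0

Syndrome = 0 (no error)


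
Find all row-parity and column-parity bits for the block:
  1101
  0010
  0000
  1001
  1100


Row parities: 11000
Column parities: 1010

Row P: 11000, Col P: 1010, Corner: 0


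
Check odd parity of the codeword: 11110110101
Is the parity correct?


Number of 1s: 8

No, parity error (8 ones)


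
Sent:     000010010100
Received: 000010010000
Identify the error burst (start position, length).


XOR: 000000000100

Burst at position 9, length 1


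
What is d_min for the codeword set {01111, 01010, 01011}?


Comparing all pairs, minimum distance: 1
Can detect 0 errors, correct 0 errors

1


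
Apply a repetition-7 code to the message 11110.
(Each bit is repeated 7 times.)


Each bit -> 7 copies

11111111111111111111111111110000000


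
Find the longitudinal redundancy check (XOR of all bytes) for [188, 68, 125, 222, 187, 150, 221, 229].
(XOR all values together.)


XOR chain: 188 ^ 68 ^ 125 ^ 222 ^ 187 ^ 150 ^ 221 ^ 229 = 78

78


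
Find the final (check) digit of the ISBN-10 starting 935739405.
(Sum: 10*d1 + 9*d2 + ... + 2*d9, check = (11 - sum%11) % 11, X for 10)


Weighted sum: 295
295 mod 11 = 9

Check digit: 2


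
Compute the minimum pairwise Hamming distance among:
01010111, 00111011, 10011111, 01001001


Comparing all pairs, minimum distance: 3
Can detect 2 errors, correct 1 errors

3


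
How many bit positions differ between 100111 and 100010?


XOR: 000101
Count of 1s: 2

2


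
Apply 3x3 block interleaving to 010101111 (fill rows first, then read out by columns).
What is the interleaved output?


Matrix:
  010
  101
  111
Read columns: 011101011

011101011


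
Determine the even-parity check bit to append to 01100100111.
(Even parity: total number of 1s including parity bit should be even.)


Number of 1s in data: 6
Parity bit: 0

0


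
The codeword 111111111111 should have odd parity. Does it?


Number of 1s: 12

No, parity error (12 ones)


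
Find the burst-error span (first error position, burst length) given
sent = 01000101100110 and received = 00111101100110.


XOR: 01111000000000

Burst at position 1, length 4


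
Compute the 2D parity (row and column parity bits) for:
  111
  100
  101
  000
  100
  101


Row parities: 110010
Column parities: 111

Row P: 110010, Col P: 111, Corner: 1


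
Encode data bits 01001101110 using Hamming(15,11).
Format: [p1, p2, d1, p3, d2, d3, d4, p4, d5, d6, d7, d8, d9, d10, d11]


Parity bits: p1=1, p2=0, p3=0, p4=1

100010011101110


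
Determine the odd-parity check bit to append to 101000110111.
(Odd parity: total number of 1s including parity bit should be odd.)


Number of 1s in data: 7
Parity bit: 0

0


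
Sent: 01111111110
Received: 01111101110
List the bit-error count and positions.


XOR: 00000010000

1 error(s) at position(s): 6


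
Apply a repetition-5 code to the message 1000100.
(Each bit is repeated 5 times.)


Each bit -> 5 copies

11111000000000000000111110000000000


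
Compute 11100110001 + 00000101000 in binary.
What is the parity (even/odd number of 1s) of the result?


11100110001 = 1841
00000101000 = 40
Sum = 1881 = 11101011001
1s count = 7

odd parity (7 ones in 11101011001)


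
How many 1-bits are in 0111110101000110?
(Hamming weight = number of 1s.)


Counting 1s in 0111110101000110

9


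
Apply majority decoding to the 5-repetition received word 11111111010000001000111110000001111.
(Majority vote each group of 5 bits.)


Groups: 11111, 11101, 00000, 01000, 11111, 00000, 01111
Majority votes: 1100101

1100101


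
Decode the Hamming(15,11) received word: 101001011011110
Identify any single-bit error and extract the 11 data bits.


Syndrome = 1: error at position 1

Data: 10101011110 (corrected bit 1)


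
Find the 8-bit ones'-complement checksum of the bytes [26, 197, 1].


Sum = 224 mod 256 = 224
Complement = 31

31


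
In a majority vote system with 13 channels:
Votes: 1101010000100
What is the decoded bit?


Ones: 5 out of 13
Threshold: 7

0 (5/13 voted 1)


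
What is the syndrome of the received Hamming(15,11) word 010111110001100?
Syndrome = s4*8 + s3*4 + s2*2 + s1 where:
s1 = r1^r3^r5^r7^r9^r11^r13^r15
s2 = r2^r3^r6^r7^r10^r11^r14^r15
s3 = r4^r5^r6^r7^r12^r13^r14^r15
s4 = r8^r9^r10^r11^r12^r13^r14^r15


s1=1, s2=1, s3=0, s4=1

Syndrome = 11 (error at position 11)


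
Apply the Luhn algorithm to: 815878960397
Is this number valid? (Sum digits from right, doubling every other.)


Luhn sum = 64
64 mod 10 = 4

Invalid (Luhn sum mod 10 = 4)


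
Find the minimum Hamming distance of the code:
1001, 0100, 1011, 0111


Comparing all pairs, minimum distance: 1
Can detect 0 errors, correct 0 errors

1


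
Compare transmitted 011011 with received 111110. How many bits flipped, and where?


XOR: 100101

3 error(s) at position(s): 0, 3, 5


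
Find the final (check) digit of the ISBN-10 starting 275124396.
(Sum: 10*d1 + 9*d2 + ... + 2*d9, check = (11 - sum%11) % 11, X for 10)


Weighted sum: 213
213 mod 11 = 4

Check digit: 7


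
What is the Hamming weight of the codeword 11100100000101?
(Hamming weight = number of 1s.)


Counting 1s in 11100100000101

6


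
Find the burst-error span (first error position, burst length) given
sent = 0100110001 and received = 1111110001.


XOR: 1011000000

Burst at position 0, length 4


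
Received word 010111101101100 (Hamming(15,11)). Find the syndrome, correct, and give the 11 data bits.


Syndrome = 0: no error detected

Data: 01111101100 (no errors)


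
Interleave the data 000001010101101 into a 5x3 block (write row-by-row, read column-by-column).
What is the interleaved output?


Matrix:
  000
  001
  010
  101
  101
Read columns: 000110010001011

000110010001011


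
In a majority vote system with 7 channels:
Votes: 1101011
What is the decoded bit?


Ones: 5 out of 7
Threshold: 4

1 (5/7 voted 1)


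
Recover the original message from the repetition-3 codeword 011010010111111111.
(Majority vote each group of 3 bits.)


Groups: 011, 010, 010, 111, 111, 111
Majority votes: 100111

100111


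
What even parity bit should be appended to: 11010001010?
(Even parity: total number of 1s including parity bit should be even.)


Number of 1s in data: 5
Parity bit: 1

1


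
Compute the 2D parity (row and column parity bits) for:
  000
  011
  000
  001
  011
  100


Row parities: 000101
Column parities: 101

Row P: 000101, Col P: 101, Corner: 0


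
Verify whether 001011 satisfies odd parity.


Number of 1s: 3

Yes, parity is correct (3 ones)


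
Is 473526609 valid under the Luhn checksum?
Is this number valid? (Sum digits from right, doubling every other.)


Luhn sum = 33
33 mod 10 = 3

Invalid (Luhn sum mod 10 = 3)


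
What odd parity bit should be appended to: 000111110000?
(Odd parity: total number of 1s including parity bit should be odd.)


Number of 1s in data: 5
Parity bit: 0

0


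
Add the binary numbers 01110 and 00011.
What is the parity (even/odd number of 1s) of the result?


01110 = 14
00011 = 3
Sum = 17 = 10001
1s count = 2

even parity (2 ones in 10001)


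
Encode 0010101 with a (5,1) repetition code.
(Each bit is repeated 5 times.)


Each bit -> 5 copies

00000000001111100000111110000011111


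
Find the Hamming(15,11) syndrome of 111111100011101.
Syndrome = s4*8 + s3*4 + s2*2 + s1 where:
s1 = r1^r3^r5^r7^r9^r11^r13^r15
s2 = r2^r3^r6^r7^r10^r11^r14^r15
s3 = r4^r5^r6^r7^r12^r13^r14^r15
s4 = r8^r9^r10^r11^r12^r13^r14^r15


s1=1, s2=0, s3=1, s4=0

Syndrome = 5 (error at position 5)


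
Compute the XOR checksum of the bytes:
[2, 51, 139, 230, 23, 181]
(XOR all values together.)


XOR chain: 2 ^ 51 ^ 139 ^ 230 ^ 23 ^ 181 = 254

254


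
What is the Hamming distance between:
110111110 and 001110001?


XOR: 111001111
Count of 1s: 7

7


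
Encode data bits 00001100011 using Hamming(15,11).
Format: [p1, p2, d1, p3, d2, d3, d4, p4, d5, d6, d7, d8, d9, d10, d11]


Parity bits: p1=0, p2=1, p3=0, p4=0

010000001100011


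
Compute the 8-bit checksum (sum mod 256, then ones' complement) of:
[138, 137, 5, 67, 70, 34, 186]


Sum = 637 mod 256 = 125
Complement = 130

130


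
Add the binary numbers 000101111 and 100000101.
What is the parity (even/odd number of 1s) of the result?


000101111 = 47
100000101 = 261
Sum = 308 = 100110100
1s count = 4

even parity (4 ones in 100110100)


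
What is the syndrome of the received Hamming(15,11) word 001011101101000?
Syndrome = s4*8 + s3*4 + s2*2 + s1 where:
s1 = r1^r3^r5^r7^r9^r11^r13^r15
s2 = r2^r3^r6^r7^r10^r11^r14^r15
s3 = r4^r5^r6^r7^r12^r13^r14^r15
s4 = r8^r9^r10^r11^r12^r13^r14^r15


s1=0, s2=0, s3=0, s4=1

Syndrome = 8 (error at position 8)


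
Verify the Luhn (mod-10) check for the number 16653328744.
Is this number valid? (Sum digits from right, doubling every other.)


Luhn sum = 48
48 mod 10 = 8

Invalid (Luhn sum mod 10 = 8)


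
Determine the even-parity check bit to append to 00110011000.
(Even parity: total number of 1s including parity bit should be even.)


Number of 1s in data: 4
Parity bit: 0

0


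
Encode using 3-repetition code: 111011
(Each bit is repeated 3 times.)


Each bit -> 3 copies

111111111000111111


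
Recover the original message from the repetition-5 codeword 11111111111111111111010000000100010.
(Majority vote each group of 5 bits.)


Groups: 11111, 11111, 11111, 11111, 01000, 00001, 00010
Majority votes: 1111000

1111000


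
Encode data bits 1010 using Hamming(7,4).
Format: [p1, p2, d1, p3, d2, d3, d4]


Parity bits: p1=1, p2=0, p3=1

1011010


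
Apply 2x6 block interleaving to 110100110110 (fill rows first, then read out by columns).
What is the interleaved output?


Matrix:
  110100
  110110
Read columns: 111100110100

111100110100


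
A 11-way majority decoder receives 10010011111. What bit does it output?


Ones: 7 out of 11
Threshold: 6

1 (7/11 voted 1)


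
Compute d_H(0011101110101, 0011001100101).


XOR: 0000100010000
Count of 1s: 2

2


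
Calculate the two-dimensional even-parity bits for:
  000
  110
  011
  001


Row parities: 0001
Column parities: 100

Row P: 0001, Col P: 100, Corner: 1


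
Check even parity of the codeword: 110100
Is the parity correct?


Number of 1s: 3

No, parity error (3 ones)


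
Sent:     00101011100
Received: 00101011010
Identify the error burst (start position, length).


XOR: 00000000110

Burst at position 8, length 2


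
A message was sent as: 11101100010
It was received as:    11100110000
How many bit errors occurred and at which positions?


XOR: 00001010010

3 error(s) at position(s): 4, 6, 9


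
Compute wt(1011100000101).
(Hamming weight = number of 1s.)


Counting 1s in 1011100000101

6


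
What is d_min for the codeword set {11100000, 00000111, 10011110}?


Comparing all pairs, minimum distance: 4
Can detect 3 errors, correct 1 errors

4


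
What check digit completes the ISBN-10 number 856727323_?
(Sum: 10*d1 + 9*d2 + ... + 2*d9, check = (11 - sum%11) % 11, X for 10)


Weighted sum: 293
293 mod 11 = 7

Check digit: 4


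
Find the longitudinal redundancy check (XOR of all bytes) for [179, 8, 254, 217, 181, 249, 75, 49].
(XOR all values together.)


XOR chain: 179 ^ 8 ^ 254 ^ 217 ^ 181 ^ 249 ^ 75 ^ 49 = 170

170


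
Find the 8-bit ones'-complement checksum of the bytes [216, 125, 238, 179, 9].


Sum = 767 mod 256 = 255
Complement = 0

0


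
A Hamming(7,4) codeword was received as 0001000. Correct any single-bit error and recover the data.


Syndrome = 4: error at position 4

Data: 0000 (corrected bit 4)


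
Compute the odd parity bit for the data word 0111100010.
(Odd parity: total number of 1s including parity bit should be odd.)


Number of 1s in data: 5
Parity bit: 0

0


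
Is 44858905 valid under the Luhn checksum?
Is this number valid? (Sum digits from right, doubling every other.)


Luhn sum = 45
45 mod 10 = 5

Invalid (Luhn sum mod 10 = 5)


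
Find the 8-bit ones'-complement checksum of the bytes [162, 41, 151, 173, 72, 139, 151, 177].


Sum = 1066 mod 256 = 42
Complement = 213

213


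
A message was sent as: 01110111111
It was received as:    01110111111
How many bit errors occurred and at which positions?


XOR: 00000000000

0 errors (received matches sent)


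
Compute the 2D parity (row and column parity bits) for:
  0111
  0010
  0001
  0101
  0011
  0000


Row parities: 111000
Column parities: 0010

Row P: 111000, Col P: 0010, Corner: 1


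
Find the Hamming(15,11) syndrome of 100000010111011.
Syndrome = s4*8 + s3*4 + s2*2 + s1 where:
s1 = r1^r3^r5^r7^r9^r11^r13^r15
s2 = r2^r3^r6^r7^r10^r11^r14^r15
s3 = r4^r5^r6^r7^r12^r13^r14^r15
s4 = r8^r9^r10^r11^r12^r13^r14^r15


s1=1, s2=0, s3=1, s4=0

Syndrome = 5 (error at position 5)


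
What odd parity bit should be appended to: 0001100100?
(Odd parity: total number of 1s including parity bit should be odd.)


Number of 1s in data: 3
Parity bit: 0

0


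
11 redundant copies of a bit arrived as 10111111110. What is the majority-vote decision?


Ones: 9 out of 11
Threshold: 6

1 (9/11 voted 1)


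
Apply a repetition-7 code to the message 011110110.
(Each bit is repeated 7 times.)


Each bit -> 7 copies

000000011111111111111111111111111110000000111111111111110000000


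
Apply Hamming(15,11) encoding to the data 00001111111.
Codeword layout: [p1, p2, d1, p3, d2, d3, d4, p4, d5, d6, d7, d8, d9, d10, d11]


Parity bits: p1=0, p2=0, p3=0, p4=1

000000011111111


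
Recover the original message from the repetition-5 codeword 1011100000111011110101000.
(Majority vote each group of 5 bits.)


Groups: 10111, 00000, 11101, 11101, 01000
Majority votes: 10110

10110


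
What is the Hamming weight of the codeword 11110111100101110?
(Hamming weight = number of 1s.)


Counting 1s in 11110111100101110

12


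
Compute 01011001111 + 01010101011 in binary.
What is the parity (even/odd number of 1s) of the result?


01011001111 = 719
01010101011 = 683
Sum = 1402 = 10101111010
1s count = 7

odd parity (7 ones in 10101111010)


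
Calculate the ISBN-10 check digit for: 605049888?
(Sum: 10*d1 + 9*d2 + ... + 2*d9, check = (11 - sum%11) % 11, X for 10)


Weighted sum: 241
241 mod 11 = 10

Check digit: 1


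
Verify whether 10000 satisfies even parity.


Number of 1s: 1

No, parity error (1 ones)


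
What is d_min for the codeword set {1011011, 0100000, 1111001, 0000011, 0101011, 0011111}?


Comparing all pairs, minimum distance: 2
Can detect 1 errors, correct 0 errors

2


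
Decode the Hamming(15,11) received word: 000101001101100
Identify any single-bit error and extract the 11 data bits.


Syndrome = 0: no error detected

Data: 00101101100 (no errors)


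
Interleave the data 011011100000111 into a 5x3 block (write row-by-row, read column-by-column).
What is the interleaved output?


Matrix:
  011
  011
  100
  000
  111
Read columns: 001011100111001

001011100111001


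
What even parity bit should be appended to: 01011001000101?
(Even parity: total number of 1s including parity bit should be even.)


Number of 1s in data: 6
Parity bit: 0

0


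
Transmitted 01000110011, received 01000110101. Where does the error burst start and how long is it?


XOR: 00000000110

Burst at position 8, length 2


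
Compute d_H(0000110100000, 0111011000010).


XOR: 0111101100010
Count of 1s: 7

7


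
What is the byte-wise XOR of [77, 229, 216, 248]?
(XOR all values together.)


XOR chain: 77 ^ 229 ^ 216 ^ 248 = 136

136


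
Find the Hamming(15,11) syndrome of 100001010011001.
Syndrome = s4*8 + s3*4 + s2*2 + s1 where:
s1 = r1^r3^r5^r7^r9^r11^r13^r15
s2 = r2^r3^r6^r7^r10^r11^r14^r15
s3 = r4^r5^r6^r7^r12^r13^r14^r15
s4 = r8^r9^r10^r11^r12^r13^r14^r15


s1=1, s2=1, s3=1, s4=0

Syndrome = 7 (error at position 7)


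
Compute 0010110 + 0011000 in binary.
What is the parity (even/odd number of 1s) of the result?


0010110 = 22
0011000 = 24
Sum = 46 = 101110
1s count = 4

even parity (4 ones in 101110)


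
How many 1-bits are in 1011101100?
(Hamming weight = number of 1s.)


Counting 1s in 1011101100

6


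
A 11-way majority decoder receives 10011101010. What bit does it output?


Ones: 6 out of 11
Threshold: 6

1 (6/11 voted 1)


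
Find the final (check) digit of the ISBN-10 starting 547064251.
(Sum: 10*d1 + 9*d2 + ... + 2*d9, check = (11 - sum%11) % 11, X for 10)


Weighted sum: 223
223 mod 11 = 3

Check digit: 8


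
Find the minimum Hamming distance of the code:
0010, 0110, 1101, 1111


Comparing all pairs, minimum distance: 1
Can detect 0 errors, correct 0 errors

1


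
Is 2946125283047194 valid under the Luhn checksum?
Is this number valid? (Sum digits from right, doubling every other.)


Luhn sum = 67
67 mod 10 = 7

Invalid (Luhn sum mod 10 = 7)


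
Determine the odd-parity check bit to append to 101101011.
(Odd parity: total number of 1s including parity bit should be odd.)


Number of 1s in data: 6
Parity bit: 1

1


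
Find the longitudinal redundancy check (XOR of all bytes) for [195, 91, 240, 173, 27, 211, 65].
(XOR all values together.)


XOR chain: 195 ^ 91 ^ 240 ^ 173 ^ 27 ^ 211 ^ 65 = 76

76


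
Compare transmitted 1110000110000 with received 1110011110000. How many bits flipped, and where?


XOR: 0000011000000

2 error(s) at position(s): 5, 6


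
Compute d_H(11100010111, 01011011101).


XOR: 10111001010
Count of 1s: 6

6


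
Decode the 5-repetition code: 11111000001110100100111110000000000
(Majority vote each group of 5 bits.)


Groups: 11111, 00000, 11101, 00100, 11111, 00000, 00000
Majority votes: 1010100

1010100


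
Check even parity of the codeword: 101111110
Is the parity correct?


Number of 1s: 7

No, parity error (7 ones)


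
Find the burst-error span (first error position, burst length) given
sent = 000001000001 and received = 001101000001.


XOR: 001100000000

Burst at position 2, length 2


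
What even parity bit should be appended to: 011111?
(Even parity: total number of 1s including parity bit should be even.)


Number of 1s in data: 5
Parity bit: 1

1


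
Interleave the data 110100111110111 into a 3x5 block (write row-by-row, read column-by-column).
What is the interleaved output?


Matrix:
  11010
  01111
  10111
Read columns: 101110011111011

101110011111011


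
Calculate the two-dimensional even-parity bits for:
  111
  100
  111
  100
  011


Row parities: 11110
Column parities: 011

Row P: 11110, Col P: 011, Corner: 0


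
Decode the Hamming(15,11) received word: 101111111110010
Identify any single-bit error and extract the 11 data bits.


Syndrome = 12: error at position 12

Data: 11111111010 (corrected bit 12)


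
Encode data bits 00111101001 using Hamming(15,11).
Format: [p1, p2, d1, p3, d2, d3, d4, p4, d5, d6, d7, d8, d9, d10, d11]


Parity bits: p1=1, p2=0, p3=0, p4=0

100001101101001


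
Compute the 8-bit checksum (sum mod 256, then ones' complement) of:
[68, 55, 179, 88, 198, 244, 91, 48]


Sum = 971 mod 256 = 203
Complement = 52

52


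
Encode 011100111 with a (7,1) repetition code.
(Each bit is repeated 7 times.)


Each bit -> 7 copies

000000011111111111111111111100000000000000111111111111111111111


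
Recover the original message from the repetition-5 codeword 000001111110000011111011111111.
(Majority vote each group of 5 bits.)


Groups: 00000, 11111, 10000, 01111, 10111, 11111
Majority votes: 010111

010111


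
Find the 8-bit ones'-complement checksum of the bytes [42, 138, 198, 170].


Sum = 548 mod 256 = 36
Complement = 219

219


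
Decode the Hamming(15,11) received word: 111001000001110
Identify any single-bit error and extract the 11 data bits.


Syndrome = 9: error at position 9

Data: 10101001110 (corrected bit 9)


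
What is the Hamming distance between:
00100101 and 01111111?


XOR: 01011010
Count of 1s: 4

4


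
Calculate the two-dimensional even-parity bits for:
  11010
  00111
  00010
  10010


Row parities: 1110
Column parities: 01101

Row P: 1110, Col P: 01101, Corner: 1


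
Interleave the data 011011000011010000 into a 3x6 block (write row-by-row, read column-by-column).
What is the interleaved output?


Matrix:
  011011
  000011
  010000
Read columns: 000101100000110110

000101100000110110


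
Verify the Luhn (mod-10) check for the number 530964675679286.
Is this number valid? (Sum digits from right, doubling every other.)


Luhn sum = 84
84 mod 10 = 4

Invalid (Luhn sum mod 10 = 4)


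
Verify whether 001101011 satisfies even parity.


Number of 1s: 5

No, parity error (5 ones)


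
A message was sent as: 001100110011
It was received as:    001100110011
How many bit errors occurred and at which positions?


XOR: 000000000000

0 errors (received matches sent)


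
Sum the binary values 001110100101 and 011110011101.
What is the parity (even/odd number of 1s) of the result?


001110100101 = 933
011110011101 = 1949
Sum = 2882 = 101101000010
1s count = 5

odd parity (5 ones in 101101000010)


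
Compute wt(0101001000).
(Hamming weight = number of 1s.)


Counting 1s in 0101001000

3


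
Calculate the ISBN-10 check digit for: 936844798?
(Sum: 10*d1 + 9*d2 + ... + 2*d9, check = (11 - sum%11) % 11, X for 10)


Weighted sum: 336
336 mod 11 = 6

Check digit: 5
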